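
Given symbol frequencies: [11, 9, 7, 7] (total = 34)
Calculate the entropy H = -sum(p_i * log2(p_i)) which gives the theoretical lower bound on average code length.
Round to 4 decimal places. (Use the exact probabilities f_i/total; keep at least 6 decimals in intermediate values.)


Per-symbol terms -p_i * log2(p_i) with p_i = f_i/34:
  p = 11/34 = 0.323529: log2(p) = -1.628031, -p*log2(p) = 0.526716
  p = 9/34 = 0.264706: log2(p) = -1.917538, -p*log2(p) = 0.507584
  p = 7/34 = 0.205882: log2(p) = -2.280108, -p*log2(p) = 0.469434
  p = 7/34 = 0.205882: log2(p) = -2.280108, -p*log2(p) = 0.469434
H = 0.526716 + 0.507584 + 0.469434 + 0.469434 = 1.973168

H = 1.9732 bits/symbol


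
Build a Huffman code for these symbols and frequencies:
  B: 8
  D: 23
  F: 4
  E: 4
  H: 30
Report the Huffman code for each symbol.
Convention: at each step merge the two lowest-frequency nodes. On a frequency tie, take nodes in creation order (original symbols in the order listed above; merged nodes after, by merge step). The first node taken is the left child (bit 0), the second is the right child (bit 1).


Huffman tree construction:
Step 1: Merge F(4) + E(4) = 8
Step 2: Merge B(8) + (F+E)(8) = 16
Step 3: Merge (B+(F+E))(16) + D(23) = 39
Step 4: Merge H(30) + ((B+(F+E))+D)(39) = 69
Read each symbol's code off the tree from the root (left child = 0, right child = 1).

Codes:
  B: 100 (length 3)
  D: 11 (length 2)
  F: 1010 (length 4)
  E: 1011 (length 4)
  H: 0 (length 1)
Average code length: 132/69 = 1.9130 bits/symbol


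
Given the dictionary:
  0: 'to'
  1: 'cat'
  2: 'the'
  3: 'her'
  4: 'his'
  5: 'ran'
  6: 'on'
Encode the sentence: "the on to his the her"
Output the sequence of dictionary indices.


Look up each word in the dictionary:
  'the' -> 2
  'on' -> 6
  'to' -> 0
  'his' -> 4
  'the' -> 2
  'her' -> 3

Encoded: [2, 6, 0, 4, 2, 3]


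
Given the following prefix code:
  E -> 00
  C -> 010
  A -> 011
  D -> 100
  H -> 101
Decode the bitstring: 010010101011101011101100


Decoding step by step:
Bits 010 -> C
Bits 010 -> C
Bits 101 -> H
Bits 011 -> A
Bits 101 -> H
Bits 011 -> A
Bits 101 -> H
Bits 100 -> D


Decoded message: CCHAHAHD


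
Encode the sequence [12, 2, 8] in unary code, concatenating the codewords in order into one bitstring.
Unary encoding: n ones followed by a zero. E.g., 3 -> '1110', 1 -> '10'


Encode each number as n ones followed by a terminating 0:
  12 -> 1111111111110 (13 bits)
  2 -> 110 (3 bits)
  8 -> 111111110 (9 bits)
Total length = 13 + 3 + 9 = 25 bits.

Unary([12, 2, 8]) = 1111111111110110111111110 (25 bits)


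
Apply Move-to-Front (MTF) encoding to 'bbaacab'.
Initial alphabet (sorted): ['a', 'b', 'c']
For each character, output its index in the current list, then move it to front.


MTF encoding:
'b': index 1 in ['a', 'b', 'c'] -> ['b', 'a', 'c']
'b': index 0 in ['b', 'a', 'c'] -> ['b', 'a', 'c']
'a': index 1 in ['b', 'a', 'c'] -> ['a', 'b', 'c']
'a': index 0 in ['a', 'b', 'c'] -> ['a', 'b', 'c']
'c': index 2 in ['a', 'b', 'c'] -> ['c', 'a', 'b']
'a': index 1 in ['c', 'a', 'b'] -> ['a', 'c', 'b']
'b': index 2 in ['a', 'c', 'b'] -> ['b', 'a', 'c']


Output: [1, 0, 1, 0, 2, 1, 2]


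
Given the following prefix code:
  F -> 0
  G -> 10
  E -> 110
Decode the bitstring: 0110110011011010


Decoding step by step:
Bits 0 -> F
Bits 110 -> E
Bits 110 -> E
Bits 0 -> F
Bits 110 -> E
Bits 110 -> E
Bits 10 -> G


Decoded message: FEEFEEG


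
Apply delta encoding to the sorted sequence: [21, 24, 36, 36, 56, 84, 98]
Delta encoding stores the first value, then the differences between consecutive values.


First value: 21
Deltas:
  24 - 21 = 3
  36 - 24 = 12
  36 - 36 = 0
  56 - 36 = 20
  84 - 56 = 28
  98 - 84 = 14


Delta encoded: [21, 3, 12, 0, 20, 28, 14]


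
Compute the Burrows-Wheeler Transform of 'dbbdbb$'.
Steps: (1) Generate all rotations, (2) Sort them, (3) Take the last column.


Rotations (sorted):
  0: $dbbdbb -> last char: b
  1: b$dbbdb -> last char: b
  2: bb$dbbd -> last char: d
  3: bbdbb$d -> last char: d
  4: bdbb$db -> last char: b
  5: dbb$dbb -> last char: b
  6: dbbdbb$ -> last char: $


BWT = bbddbb$


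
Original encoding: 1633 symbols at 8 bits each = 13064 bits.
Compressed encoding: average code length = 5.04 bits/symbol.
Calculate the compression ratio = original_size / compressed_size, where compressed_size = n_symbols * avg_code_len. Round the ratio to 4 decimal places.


original_size = n_symbols * orig_bits = 1633 * 8 = 13064 bits
compressed_size = n_symbols * avg_code_len = 1633 * 5.04 = 8230.32 bits
ratio = original_size / compressed_size = 13064 / 8230.32 = 1.5873

Compression ratio = 1.5873


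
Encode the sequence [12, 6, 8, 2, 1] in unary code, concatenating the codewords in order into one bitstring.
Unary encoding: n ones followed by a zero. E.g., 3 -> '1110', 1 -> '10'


Encode each number as n ones followed by a terminating 0:
  12 -> 1111111111110 (13 bits)
  6 -> 1111110 (7 bits)
  8 -> 111111110 (9 bits)
  2 -> 110 (3 bits)
  1 -> 10 (2 bits)
Total length = 13 + 7 + 9 + 3 + 2 = 34 bits.

Unary([12, 6, 8, 2, 1]) = 1111111111110111111011111111011010 (34 bits)


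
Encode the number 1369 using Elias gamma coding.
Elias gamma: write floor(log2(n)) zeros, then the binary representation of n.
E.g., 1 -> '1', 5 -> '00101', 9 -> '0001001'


num_bits = floor(log2(1369)) + 1 = 11
leading_zeros = num_bits - 1 = 10
binary(1369) = 10101011001

Elias gamma(1369) = '0000000000' + '10101011001' = 000000000010101011001 (21 bits)


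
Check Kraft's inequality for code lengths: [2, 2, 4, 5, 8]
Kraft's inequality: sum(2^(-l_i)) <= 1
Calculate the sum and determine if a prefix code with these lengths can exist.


Sum = 2^(-2) + 2^(-2) + 2^(-4) + 2^(-5) + 2^(-8)
    = 0.25 + 0.25 + 0.0625 + 0.03125 + 0.00390625
    = 153/256 = 0.59765625
Since 0.59765625 <= 1, Kraft's inequality IS satisfied.
A prefix code with these lengths CAN exist.

Kraft sum = 0.59765625. Satisfied.


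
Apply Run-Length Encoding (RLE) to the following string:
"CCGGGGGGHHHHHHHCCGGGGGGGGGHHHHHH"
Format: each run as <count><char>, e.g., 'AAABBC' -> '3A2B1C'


Scanning runs left to right:
  i=0: run of 'C' x 2 -> '2C'
  i=2: run of 'G' x 6 -> '6G'
  i=8: run of 'H' x 7 -> '7H'
  i=15: run of 'C' x 2 -> '2C'
  i=17: run of 'G' x 9 -> '9G'
  i=26: run of 'H' x 6 -> '6H'

RLE = 2C6G7H2C9G6H


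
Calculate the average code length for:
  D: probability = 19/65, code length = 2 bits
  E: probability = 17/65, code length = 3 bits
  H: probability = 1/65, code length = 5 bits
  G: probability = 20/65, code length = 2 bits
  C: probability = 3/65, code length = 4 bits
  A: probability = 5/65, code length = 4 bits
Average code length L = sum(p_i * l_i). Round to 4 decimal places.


Weighted contributions p_i * l_i:
  D: (19/65) * 2 = 38/65
  E: (17/65) * 3 = 51/65
  H: (1/65) * 5 = 5/65
  G: (20/65) * 2 = 40/65
  C: (3/65) * 4 = 12/65
  A: (5/65) * 4 = 20/65
Sum = (38 + 51 + 5 + 40 + 12 + 20)/65 = 166/65

L = 166/65 = 2.5538 bits/symbol


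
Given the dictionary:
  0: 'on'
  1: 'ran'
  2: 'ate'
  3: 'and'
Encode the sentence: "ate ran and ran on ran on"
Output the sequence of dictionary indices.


Look up each word in the dictionary:
  'ate' -> 2
  'ran' -> 1
  'and' -> 3
  'ran' -> 1
  'on' -> 0
  'ran' -> 1
  'on' -> 0

Encoded: [2, 1, 3, 1, 0, 1, 0]


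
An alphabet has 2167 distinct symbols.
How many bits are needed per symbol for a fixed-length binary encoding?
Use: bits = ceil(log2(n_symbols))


log2(2167) = 11.0815
Bracket: 2^11 = 2048 < 2167 <= 2^12 = 4096
So ceil(log2(2167)) = 12

bits = ceil(log2(2167)) = ceil(11.0815) = 12 bits


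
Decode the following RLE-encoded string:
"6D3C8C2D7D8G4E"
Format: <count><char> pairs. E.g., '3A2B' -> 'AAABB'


Expanding each <count><char> pair:
  6D -> 'DDDDDD'
  3C -> 'CCC'
  8C -> 'CCCCCCCC'
  2D -> 'DD'
  7D -> 'DDDDDDD'
  8G -> 'GGGGGGGG'
  4E -> 'EEEE'

Decoded = DDDDDDCCCCCCCCCCCDDDDDDDDDGGGGGGGGEEEE


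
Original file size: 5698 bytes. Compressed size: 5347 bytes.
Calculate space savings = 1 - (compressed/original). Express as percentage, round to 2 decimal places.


ratio = compressed/original = 5347/5698 = 0.938399
savings = 1 - ratio = 1 - 0.938399 = 0.061601
as a percentage: 0.061601 * 100 = 6.16%

Space savings = 1 - 5347/5698 = 6.16%


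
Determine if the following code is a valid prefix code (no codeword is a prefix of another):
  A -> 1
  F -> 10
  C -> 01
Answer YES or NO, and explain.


Checking each pair (does one codeword prefix another?):
  A='1' vs F='10': prefix -- VIOLATION

NO -- this is NOT a valid prefix code. A (1) is a prefix of F (10).


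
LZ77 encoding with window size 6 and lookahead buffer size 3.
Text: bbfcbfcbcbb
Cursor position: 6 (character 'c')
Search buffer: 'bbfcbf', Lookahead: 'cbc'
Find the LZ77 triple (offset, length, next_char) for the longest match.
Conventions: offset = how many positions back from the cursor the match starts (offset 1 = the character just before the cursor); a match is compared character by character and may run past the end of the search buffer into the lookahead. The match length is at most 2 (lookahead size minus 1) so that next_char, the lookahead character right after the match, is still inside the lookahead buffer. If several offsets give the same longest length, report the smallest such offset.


Try each offset into the search buffer:
  offset=1 (pos 5, char 'f'): match length 0
  offset=2 (pos 4, char 'b'): match length 0
  offset=3 (pos 3, char 'c'): match length 2
  offset=4 (pos 2, char 'f'): match length 0
  offset=5 (pos 1, char 'b'): match length 0
  offset=6 (pos 0, char 'b'): match length 0
Longest match has length 2 at offset 3.
next_char = character at position 6 + 2 = 8 -> 'c'

Best match: offset=3, length=2 (matching 'cb' starting at position 3)
LZ77 triple: (3, 2, 'c')


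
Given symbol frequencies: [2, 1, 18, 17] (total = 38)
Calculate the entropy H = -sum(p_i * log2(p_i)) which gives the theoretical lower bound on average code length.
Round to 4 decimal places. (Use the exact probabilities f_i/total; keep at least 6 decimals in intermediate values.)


Per-symbol terms -p_i * log2(p_i) with p_i = f_i/38:
  p = 2/38 = 0.052632: log2(p) = -4.247928, -p*log2(p) = 0.223575
  p = 1/38 = 0.026316: log2(p) = -5.247928, -p*log2(p) = 0.138103
  p = 18/38 = 0.473684: log2(p) = -1.078003, -p*log2(p) = 0.510633
  p = 17/38 = 0.447368: log2(p) = -1.160465, -p*log2(p) = 0.519155
H = 0.223575 + 0.138103 + 0.510633 + 0.519155 = 1.391466

H = 1.3915 bits/symbol


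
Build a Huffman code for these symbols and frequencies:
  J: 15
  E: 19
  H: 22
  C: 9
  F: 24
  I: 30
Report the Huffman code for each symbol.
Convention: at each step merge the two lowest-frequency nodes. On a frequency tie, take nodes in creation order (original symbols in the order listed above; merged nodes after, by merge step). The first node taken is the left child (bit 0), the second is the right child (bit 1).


Huffman tree construction:
Step 1: Merge C(9) + J(15) = 24
Step 2: Merge E(19) + H(22) = 41
Step 3: Merge F(24) + (C+J)(24) = 48
Step 4: Merge I(30) + (E+H)(41) = 71
Step 5: Merge (F+(C+J))(48) + (I+(E+H))(71) = 119
Read each symbol's code off the tree from the root (left child = 0, right child = 1).

Codes:
  J: 011 (length 3)
  E: 110 (length 3)
  H: 111 (length 3)
  C: 010 (length 3)
  F: 00 (length 2)
  I: 10 (length 2)
Average code length: 303/119 = 2.5462 bits/symbol


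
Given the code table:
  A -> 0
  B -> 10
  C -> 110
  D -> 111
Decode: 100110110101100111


Decoding:
10 -> B
0 -> A
110 -> C
110 -> C
10 -> B
110 -> C
0 -> A
111 -> D


Result: BACCBCAD


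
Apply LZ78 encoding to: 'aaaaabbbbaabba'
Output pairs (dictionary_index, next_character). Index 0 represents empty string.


LZ78 encoding steps:
Dictionary: {0: ''}
Step 1: w='' (idx 0), next='a' -> output (0, 'a'), add 'a' as idx 1
Step 2: w='a' (idx 1), next='a' -> output (1, 'a'), add 'aa' as idx 2
Step 3: w='aa' (idx 2), next='b' -> output (2, 'b'), add 'aab' as idx 3
Step 4: w='' (idx 0), next='b' -> output (0, 'b'), add 'b' as idx 4
Step 5: w='b' (idx 4), next='b' -> output (4, 'b'), add 'bb' as idx 5
Step 6: w='aab' (idx 3), next='b' -> output (3, 'b'), add 'aabb' as idx 6
Step 7: w='a' (idx 1), end of input -> output (1, '')


Encoded: [(0, 'a'), (1, 'a'), (2, 'b'), (0, 'b'), (4, 'b'), (3, 'b'), (1, '')]


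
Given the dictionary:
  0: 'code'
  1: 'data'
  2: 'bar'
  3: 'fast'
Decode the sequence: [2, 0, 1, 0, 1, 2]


Look up each index in the dictionary:
  2 -> 'bar'
  0 -> 'code'
  1 -> 'data'
  0 -> 'code'
  1 -> 'data'
  2 -> 'bar'

Decoded: "bar code data code data bar"


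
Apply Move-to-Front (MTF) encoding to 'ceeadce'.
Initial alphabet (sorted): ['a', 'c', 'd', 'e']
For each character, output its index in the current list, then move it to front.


MTF encoding:
'c': index 1 in ['a', 'c', 'd', 'e'] -> ['c', 'a', 'd', 'e']
'e': index 3 in ['c', 'a', 'd', 'e'] -> ['e', 'c', 'a', 'd']
'e': index 0 in ['e', 'c', 'a', 'd'] -> ['e', 'c', 'a', 'd']
'a': index 2 in ['e', 'c', 'a', 'd'] -> ['a', 'e', 'c', 'd']
'd': index 3 in ['a', 'e', 'c', 'd'] -> ['d', 'a', 'e', 'c']
'c': index 3 in ['d', 'a', 'e', 'c'] -> ['c', 'd', 'a', 'e']
'e': index 3 in ['c', 'd', 'a', 'e'] -> ['e', 'c', 'd', 'a']


Output: [1, 3, 0, 2, 3, 3, 3]


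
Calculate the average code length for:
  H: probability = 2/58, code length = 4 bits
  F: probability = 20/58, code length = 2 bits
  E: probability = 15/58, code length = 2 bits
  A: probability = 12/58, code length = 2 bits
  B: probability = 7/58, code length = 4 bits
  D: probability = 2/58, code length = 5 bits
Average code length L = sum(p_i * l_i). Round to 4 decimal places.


Weighted contributions p_i * l_i:
  H: (2/58) * 4 = 8/58
  F: (20/58) * 2 = 40/58
  E: (15/58) * 2 = 30/58
  A: (12/58) * 2 = 24/58
  B: (7/58) * 4 = 28/58
  D: (2/58) * 5 = 10/58
Sum = (8 + 40 + 30 + 24 + 28 + 10)/58 = 140/58

L = 140/58 = 2.4138 bits/symbol


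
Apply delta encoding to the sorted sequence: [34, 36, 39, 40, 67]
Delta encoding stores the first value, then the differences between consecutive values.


First value: 34
Deltas:
  36 - 34 = 2
  39 - 36 = 3
  40 - 39 = 1
  67 - 40 = 27


Delta encoded: [34, 2, 3, 1, 27]


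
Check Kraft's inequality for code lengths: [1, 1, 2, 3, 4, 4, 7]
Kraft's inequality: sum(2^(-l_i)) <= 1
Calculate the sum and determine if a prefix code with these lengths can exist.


Sum = 2^(-1) + 2^(-1) + 2^(-2) + 2^(-3) + 2^(-4) + 2^(-4) + 2^(-7)
    = 0.5 + 0.5 + 0.25 + 0.125 + 0.0625 + 0.0625 + 0.0078125
    = 193/128 = 1.5078125
Since 1.5078125 > 1, Kraft's inequality is NOT satisfied.
A prefix code with these lengths CANNOT exist.

Kraft sum = 1.5078125. Not satisfied.


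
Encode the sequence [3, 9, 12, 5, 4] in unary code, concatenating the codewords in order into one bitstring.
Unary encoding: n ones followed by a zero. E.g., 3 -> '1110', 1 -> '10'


Encode each number as n ones followed by a terminating 0:
  3 -> 1110 (4 bits)
  9 -> 1111111110 (10 bits)
  12 -> 1111111111110 (13 bits)
  5 -> 111110 (6 bits)
  4 -> 11110 (5 bits)
Total length = 4 + 10 + 13 + 6 + 5 = 38 bits.

Unary([3, 9, 12, 5, 4]) = 11101111111110111111111111011111011110 (38 bits)


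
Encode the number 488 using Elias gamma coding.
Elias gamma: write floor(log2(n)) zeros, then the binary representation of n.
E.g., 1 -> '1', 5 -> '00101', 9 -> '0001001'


num_bits = floor(log2(488)) + 1 = 9
leading_zeros = num_bits - 1 = 8
binary(488) = 111101000

Elias gamma(488) = '00000000' + '111101000' = 00000000111101000 (17 bits)


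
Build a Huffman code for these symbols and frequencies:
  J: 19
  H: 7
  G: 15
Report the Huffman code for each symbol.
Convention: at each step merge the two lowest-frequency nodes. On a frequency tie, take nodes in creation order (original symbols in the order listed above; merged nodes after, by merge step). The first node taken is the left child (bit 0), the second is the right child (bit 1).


Huffman tree construction:
Step 1: Merge H(7) + G(15) = 22
Step 2: Merge J(19) + (H+G)(22) = 41
Read each symbol's code off the tree from the root (left child = 0, right child = 1).

Codes:
  J: 0 (length 1)
  H: 10 (length 2)
  G: 11 (length 2)
Average code length: 63/41 = 1.5366 bits/symbol


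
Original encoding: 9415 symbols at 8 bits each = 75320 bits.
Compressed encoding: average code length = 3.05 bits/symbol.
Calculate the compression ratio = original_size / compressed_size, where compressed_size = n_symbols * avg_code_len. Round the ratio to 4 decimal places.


original_size = n_symbols * orig_bits = 9415 * 8 = 75320 bits
compressed_size = n_symbols * avg_code_len = 9415 * 3.05 = 28715.75 bits
ratio = original_size / compressed_size = 75320 / 28715.75 = 2.623

Compression ratio = 2.623


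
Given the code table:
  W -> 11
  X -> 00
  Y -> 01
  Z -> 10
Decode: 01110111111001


Decoding:
01 -> Y
11 -> W
01 -> Y
11 -> W
11 -> W
10 -> Z
01 -> Y


Result: YWYWWZY


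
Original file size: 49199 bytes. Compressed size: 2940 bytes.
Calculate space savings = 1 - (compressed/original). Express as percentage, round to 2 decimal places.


ratio = compressed/original = 2940/49199 = 0.059757
savings = 1 - ratio = 1 - 0.059757 = 0.940243
as a percentage: 0.940243 * 100 = 94.02%

Space savings = 1 - 2940/49199 = 94.02%


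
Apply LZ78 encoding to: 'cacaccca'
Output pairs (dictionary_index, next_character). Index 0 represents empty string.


LZ78 encoding steps:
Dictionary: {0: ''}
Step 1: w='' (idx 0), next='c' -> output (0, 'c'), add 'c' as idx 1
Step 2: w='' (idx 0), next='a' -> output (0, 'a'), add 'a' as idx 2
Step 3: w='c' (idx 1), next='a' -> output (1, 'a'), add 'ca' as idx 3
Step 4: w='c' (idx 1), next='c' -> output (1, 'c'), add 'cc' as idx 4
Step 5: w='ca' (idx 3), end of input -> output (3, '')


Encoded: [(0, 'c'), (0, 'a'), (1, 'a'), (1, 'c'), (3, '')]


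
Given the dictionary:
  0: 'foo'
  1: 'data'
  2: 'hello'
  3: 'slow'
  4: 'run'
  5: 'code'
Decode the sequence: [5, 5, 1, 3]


Look up each index in the dictionary:
  5 -> 'code'
  5 -> 'code'
  1 -> 'data'
  3 -> 'slow'

Decoded: "code code data slow"


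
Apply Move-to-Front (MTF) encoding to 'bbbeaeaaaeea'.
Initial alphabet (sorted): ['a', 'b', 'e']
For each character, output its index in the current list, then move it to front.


MTF encoding:
'b': index 1 in ['a', 'b', 'e'] -> ['b', 'a', 'e']
'b': index 0 in ['b', 'a', 'e'] -> ['b', 'a', 'e']
'b': index 0 in ['b', 'a', 'e'] -> ['b', 'a', 'e']
'e': index 2 in ['b', 'a', 'e'] -> ['e', 'b', 'a']
'a': index 2 in ['e', 'b', 'a'] -> ['a', 'e', 'b']
'e': index 1 in ['a', 'e', 'b'] -> ['e', 'a', 'b']
'a': index 1 in ['e', 'a', 'b'] -> ['a', 'e', 'b']
'a': index 0 in ['a', 'e', 'b'] -> ['a', 'e', 'b']
'a': index 0 in ['a', 'e', 'b'] -> ['a', 'e', 'b']
'e': index 1 in ['a', 'e', 'b'] -> ['e', 'a', 'b']
'e': index 0 in ['e', 'a', 'b'] -> ['e', 'a', 'b']
'a': index 1 in ['e', 'a', 'b'] -> ['a', 'e', 'b']


Output: [1, 0, 0, 2, 2, 1, 1, 0, 0, 1, 0, 1]


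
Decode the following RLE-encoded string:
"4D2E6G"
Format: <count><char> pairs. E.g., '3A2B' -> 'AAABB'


Expanding each <count><char> pair:
  4D -> 'DDDD'
  2E -> 'EE'
  6G -> 'GGGGGG'

Decoded = DDDDEEGGGGGG


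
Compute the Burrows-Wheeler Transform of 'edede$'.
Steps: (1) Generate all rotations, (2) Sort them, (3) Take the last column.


Rotations (sorted):
  0: $edede -> last char: e
  1: de$ede -> last char: e
  2: dede$e -> last char: e
  3: e$eded -> last char: d
  4: ede$ed -> last char: d
  5: edede$ -> last char: $


BWT = eeedd$


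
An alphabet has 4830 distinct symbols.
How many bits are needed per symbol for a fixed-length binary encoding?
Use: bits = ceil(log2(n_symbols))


log2(4830) = 12.2378
Bracket: 2^12 = 4096 < 4830 <= 2^13 = 8192
So ceil(log2(4830)) = 13

bits = ceil(log2(4830)) = ceil(12.2378) = 13 bits


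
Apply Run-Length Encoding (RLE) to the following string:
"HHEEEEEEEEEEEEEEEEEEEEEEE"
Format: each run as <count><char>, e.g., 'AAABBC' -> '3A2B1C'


Scanning runs left to right:
  i=0: run of 'H' x 2 -> '2H'
  i=2: run of 'E' x 23 -> '23E'

RLE = 2H23E


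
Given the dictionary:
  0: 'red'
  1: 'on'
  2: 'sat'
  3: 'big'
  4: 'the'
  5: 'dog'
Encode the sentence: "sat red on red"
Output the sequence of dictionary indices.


Look up each word in the dictionary:
  'sat' -> 2
  'red' -> 0
  'on' -> 1
  'red' -> 0

Encoded: [2, 0, 1, 0]


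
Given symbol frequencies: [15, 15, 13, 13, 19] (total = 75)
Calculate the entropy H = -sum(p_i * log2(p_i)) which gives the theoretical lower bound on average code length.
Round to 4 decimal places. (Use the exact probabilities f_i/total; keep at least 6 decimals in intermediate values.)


Per-symbol terms -p_i * log2(p_i) with p_i = f_i/75:
  p = 15/75 = 0.200000: log2(p) = -2.321928, -p*log2(p) = 0.464386
  p = 15/75 = 0.200000: log2(p) = -2.321928, -p*log2(p) = 0.464386
  p = 13/75 = 0.173333: log2(p) = -2.528379, -p*log2(p) = 0.438252
  p = 13/75 = 0.173333: log2(p) = -2.528379, -p*log2(p) = 0.438252
  p = 19/75 = 0.253333: log2(p) = -1.980891, -p*log2(p) = 0.501826
H = 0.464386 + 0.464386 + 0.438252 + 0.438252 + 0.501826 = 2.307102

H = 2.3071 bits/symbol


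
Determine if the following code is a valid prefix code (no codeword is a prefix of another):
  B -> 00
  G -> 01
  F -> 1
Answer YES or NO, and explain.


Checking each pair (does one codeword prefix another?):
  B='00' vs G='01': no prefix
  B='00' vs F='1': no prefix
  G='01' vs B='00': no prefix
  G='01' vs F='1': no prefix
  F='1' vs B='00': no prefix
  F='1' vs G='01': no prefix
No violation found over all pairs.

YES -- this is a valid prefix code. No codeword is a prefix of any other codeword.


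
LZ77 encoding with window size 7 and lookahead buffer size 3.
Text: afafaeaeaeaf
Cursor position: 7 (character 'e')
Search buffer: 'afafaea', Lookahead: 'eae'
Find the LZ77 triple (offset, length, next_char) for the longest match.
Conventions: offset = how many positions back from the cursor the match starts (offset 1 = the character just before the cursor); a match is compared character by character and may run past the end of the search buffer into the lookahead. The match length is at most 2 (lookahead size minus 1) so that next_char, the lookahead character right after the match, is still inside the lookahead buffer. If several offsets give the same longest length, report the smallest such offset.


Try each offset into the search buffer:
  offset=1 (pos 6, char 'a'): match length 0
  offset=2 (pos 5, char 'e'): match length 2
  offset=3 (pos 4, char 'a'): match length 0
  offset=4 (pos 3, char 'f'): match length 0
  offset=5 (pos 2, char 'a'): match length 0
  offset=6 (pos 1, char 'f'): match length 0
  offset=7 (pos 0, char 'a'): match length 0
Longest match has length 2 at offset 2.
next_char = character at position 7 + 2 = 9 -> 'e'

Best match: offset=2, length=2 (matching 'ea' starting at position 5)
LZ77 triple: (2, 2, 'e')


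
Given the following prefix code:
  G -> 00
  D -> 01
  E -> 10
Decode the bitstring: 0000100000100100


Decoding step by step:
Bits 00 -> G
Bits 00 -> G
Bits 10 -> E
Bits 00 -> G
Bits 00 -> G
Bits 10 -> E
Bits 01 -> D
Bits 00 -> G


Decoded message: GGEGGEDG


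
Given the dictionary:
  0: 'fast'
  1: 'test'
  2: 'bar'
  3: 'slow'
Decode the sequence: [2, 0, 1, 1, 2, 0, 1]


Look up each index in the dictionary:
  2 -> 'bar'
  0 -> 'fast'
  1 -> 'test'
  1 -> 'test'
  2 -> 'bar'
  0 -> 'fast'
  1 -> 'test'

Decoded: "bar fast test test bar fast test"


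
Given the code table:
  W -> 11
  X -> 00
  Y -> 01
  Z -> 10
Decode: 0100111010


Decoding:
01 -> Y
00 -> X
11 -> W
10 -> Z
10 -> Z


Result: YXWZZ


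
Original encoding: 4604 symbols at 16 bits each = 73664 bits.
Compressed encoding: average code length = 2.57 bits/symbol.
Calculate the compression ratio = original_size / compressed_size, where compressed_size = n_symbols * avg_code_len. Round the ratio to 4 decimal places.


original_size = n_symbols * orig_bits = 4604 * 16 = 73664 bits
compressed_size = n_symbols * avg_code_len = 4604 * 2.57 = 11832.28 bits
ratio = original_size / compressed_size = 73664 / 11832.28 = 6.2257

Compression ratio = 6.2257


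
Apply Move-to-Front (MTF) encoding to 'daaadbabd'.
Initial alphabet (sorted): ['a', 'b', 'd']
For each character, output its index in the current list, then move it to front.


MTF encoding:
'd': index 2 in ['a', 'b', 'd'] -> ['d', 'a', 'b']
'a': index 1 in ['d', 'a', 'b'] -> ['a', 'd', 'b']
'a': index 0 in ['a', 'd', 'b'] -> ['a', 'd', 'b']
'a': index 0 in ['a', 'd', 'b'] -> ['a', 'd', 'b']
'd': index 1 in ['a', 'd', 'b'] -> ['d', 'a', 'b']
'b': index 2 in ['d', 'a', 'b'] -> ['b', 'd', 'a']
'a': index 2 in ['b', 'd', 'a'] -> ['a', 'b', 'd']
'b': index 1 in ['a', 'b', 'd'] -> ['b', 'a', 'd']
'd': index 2 in ['b', 'a', 'd'] -> ['d', 'b', 'a']


Output: [2, 1, 0, 0, 1, 2, 2, 1, 2]


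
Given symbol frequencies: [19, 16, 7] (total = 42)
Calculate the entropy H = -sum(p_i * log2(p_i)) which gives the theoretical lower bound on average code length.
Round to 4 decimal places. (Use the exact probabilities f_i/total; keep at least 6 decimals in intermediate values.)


Per-symbol terms -p_i * log2(p_i) with p_i = f_i/42:
  p = 19/42 = 0.452381: log2(p) = -1.144390, -p*log2(p) = 0.517700
  p = 16/42 = 0.380952: log2(p) = -1.392317, -p*log2(p) = 0.530407
  p = 7/42 = 0.166667: log2(p) = -2.584963, -p*log2(p) = 0.430827
H = 0.517700 + 0.530407 + 0.430827 = 1.478934

H = 1.4789 bits/symbol


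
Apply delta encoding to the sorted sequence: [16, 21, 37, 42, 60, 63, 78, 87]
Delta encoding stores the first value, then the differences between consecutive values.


First value: 16
Deltas:
  21 - 16 = 5
  37 - 21 = 16
  42 - 37 = 5
  60 - 42 = 18
  63 - 60 = 3
  78 - 63 = 15
  87 - 78 = 9


Delta encoded: [16, 5, 16, 5, 18, 3, 15, 9]


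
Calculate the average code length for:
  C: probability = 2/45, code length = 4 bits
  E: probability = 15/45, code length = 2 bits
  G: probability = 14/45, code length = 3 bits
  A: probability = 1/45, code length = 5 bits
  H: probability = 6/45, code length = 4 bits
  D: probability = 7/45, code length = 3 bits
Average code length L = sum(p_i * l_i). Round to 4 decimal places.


Weighted contributions p_i * l_i:
  C: (2/45) * 4 = 8/45
  E: (15/45) * 2 = 30/45
  G: (14/45) * 3 = 42/45
  A: (1/45) * 5 = 5/45
  H: (6/45) * 4 = 24/45
  D: (7/45) * 3 = 21/45
Sum = (8 + 30 + 42 + 5 + 24 + 21)/45 = 130/45

L = 130/45 = 2.8889 bits/symbol


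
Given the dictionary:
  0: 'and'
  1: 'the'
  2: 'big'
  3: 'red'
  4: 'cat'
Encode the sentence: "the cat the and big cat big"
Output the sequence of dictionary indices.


Look up each word in the dictionary:
  'the' -> 1
  'cat' -> 4
  'the' -> 1
  'and' -> 0
  'big' -> 2
  'cat' -> 4
  'big' -> 2

Encoded: [1, 4, 1, 0, 2, 4, 2]


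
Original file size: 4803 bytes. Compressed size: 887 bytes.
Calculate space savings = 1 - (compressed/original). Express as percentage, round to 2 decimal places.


ratio = compressed/original = 887/4803 = 0.184676
savings = 1 - ratio = 1 - 0.184676 = 0.815324
as a percentage: 0.815324 * 100 = 81.53%

Space savings = 1 - 887/4803 = 81.53%


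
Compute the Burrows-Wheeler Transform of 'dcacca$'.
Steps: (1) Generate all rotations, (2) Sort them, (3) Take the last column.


Rotations (sorted):
  0: $dcacca -> last char: a
  1: a$dcacc -> last char: c
  2: acca$dc -> last char: c
  3: ca$dcac -> last char: c
  4: cacca$d -> last char: d
  5: cca$dca -> last char: a
  6: dcacca$ -> last char: $


BWT = acccda$


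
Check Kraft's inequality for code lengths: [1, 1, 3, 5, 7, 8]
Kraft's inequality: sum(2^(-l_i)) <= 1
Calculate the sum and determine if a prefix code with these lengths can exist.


Sum = 2^(-1) + 2^(-1) + 2^(-3) + 2^(-5) + 2^(-7) + 2^(-8)
    = 0.5 + 0.5 + 0.125 + 0.03125 + 0.0078125 + 0.00390625
    = 299/256 = 1.16796875
Since 1.16796875 > 1, Kraft's inequality is NOT satisfied.
A prefix code with these lengths CANNOT exist.

Kraft sum = 1.16796875. Not satisfied.


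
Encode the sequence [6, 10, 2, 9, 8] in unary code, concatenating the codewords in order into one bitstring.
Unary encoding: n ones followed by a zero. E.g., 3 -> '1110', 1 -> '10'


Encode each number as n ones followed by a terminating 0:
  6 -> 1111110 (7 bits)
  10 -> 11111111110 (11 bits)
  2 -> 110 (3 bits)
  9 -> 1111111110 (10 bits)
  8 -> 111111110 (9 bits)
Total length = 7 + 11 + 3 + 10 + 9 = 40 bits.

Unary([6, 10, 2, 9, 8]) = 1111110111111111101101111111110111111110 (40 bits)


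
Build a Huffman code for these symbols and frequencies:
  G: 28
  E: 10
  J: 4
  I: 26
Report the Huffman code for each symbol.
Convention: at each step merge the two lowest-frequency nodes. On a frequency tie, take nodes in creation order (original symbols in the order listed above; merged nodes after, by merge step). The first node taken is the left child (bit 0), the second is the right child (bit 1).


Huffman tree construction:
Step 1: Merge J(4) + E(10) = 14
Step 2: Merge (J+E)(14) + I(26) = 40
Step 3: Merge G(28) + ((J+E)+I)(40) = 68
Read each symbol's code off the tree from the root (left child = 0, right child = 1).

Codes:
  G: 0 (length 1)
  E: 101 (length 3)
  J: 100 (length 3)
  I: 11 (length 2)
Average code length: 122/68 = 1.7941 bits/symbol


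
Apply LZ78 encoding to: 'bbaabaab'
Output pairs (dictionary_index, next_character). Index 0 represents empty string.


LZ78 encoding steps:
Dictionary: {0: ''}
Step 1: w='' (idx 0), next='b' -> output (0, 'b'), add 'b' as idx 1
Step 2: w='b' (idx 1), next='a' -> output (1, 'a'), add 'ba' as idx 2
Step 3: w='' (idx 0), next='a' -> output (0, 'a'), add 'a' as idx 3
Step 4: w='ba' (idx 2), next='a' -> output (2, 'a'), add 'baa' as idx 4
Step 5: w='b' (idx 1), end of input -> output (1, '')


Encoded: [(0, 'b'), (1, 'a'), (0, 'a'), (2, 'a'), (1, '')]


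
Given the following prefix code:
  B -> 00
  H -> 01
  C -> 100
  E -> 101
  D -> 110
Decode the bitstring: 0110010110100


Decoding step by step:
Bits 01 -> H
Bits 100 -> C
Bits 101 -> E
Bits 101 -> E
Bits 00 -> B


Decoded message: HCEEB


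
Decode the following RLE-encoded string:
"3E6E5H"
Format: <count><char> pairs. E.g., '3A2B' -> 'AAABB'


Expanding each <count><char> pair:
  3E -> 'EEE'
  6E -> 'EEEEEE'
  5H -> 'HHHHH'

Decoded = EEEEEEEEEHHHHH


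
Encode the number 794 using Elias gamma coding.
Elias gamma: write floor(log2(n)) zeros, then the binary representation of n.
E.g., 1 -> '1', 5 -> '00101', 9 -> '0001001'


num_bits = floor(log2(794)) + 1 = 10
leading_zeros = num_bits - 1 = 9
binary(794) = 1100011010

Elias gamma(794) = '000000000' + '1100011010' = 0000000001100011010 (19 bits)


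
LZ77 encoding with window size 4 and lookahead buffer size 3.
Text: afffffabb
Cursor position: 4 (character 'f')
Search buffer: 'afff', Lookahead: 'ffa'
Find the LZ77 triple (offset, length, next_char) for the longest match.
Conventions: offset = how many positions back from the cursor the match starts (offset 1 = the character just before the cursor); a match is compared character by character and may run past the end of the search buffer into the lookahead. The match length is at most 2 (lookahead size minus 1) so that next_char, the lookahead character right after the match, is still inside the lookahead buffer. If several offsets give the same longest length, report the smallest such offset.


Try each offset into the search buffer:
  offset=1 (pos 3, char 'f'): match length 2
  offset=2 (pos 2, char 'f'): match length 2
  offset=3 (pos 1, char 'f'): match length 2
  offset=4 (pos 0, char 'a'): match length 0
Longest match has length 2, found at offsets 1, 2, 3; take the smallest, offset 1.
next_char = character at position 4 + 2 = 6 -> 'a'

Best match: offset=1, length=2 (matching 'ff' starting at position 3)
LZ77 triple: (1, 2, 'a')


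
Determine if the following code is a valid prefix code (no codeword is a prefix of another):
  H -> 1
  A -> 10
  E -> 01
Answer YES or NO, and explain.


Checking each pair (does one codeword prefix another?):
  H='1' vs A='10': prefix -- VIOLATION

NO -- this is NOT a valid prefix code. H (1) is a prefix of A (10).


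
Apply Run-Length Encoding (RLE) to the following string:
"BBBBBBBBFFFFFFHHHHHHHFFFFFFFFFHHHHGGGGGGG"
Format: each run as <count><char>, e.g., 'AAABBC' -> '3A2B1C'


Scanning runs left to right:
  i=0: run of 'B' x 8 -> '8B'
  i=8: run of 'F' x 6 -> '6F'
  i=14: run of 'H' x 7 -> '7H'
  i=21: run of 'F' x 9 -> '9F'
  i=30: run of 'H' x 4 -> '4H'
  i=34: run of 'G' x 7 -> '7G'

RLE = 8B6F7H9F4H7G


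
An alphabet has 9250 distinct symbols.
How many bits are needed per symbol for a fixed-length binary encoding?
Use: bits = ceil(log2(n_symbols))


log2(9250) = 13.1752
Bracket: 2^13 = 8192 < 9250 <= 2^14 = 16384
So ceil(log2(9250)) = 14

bits = ceil(log2(9250)) = ceil(13.1752) = 14 bits


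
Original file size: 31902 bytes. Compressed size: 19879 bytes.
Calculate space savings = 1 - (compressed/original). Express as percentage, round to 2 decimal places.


ratio = compressed/original = 19879/31902 = 0.623127
savings = 1 - ratio = 1 - 0.623127 = 0.376873
as a percentage: 0.376873 * 100 = 37.69%

Space savings = 1 - 19879/31902 = 37.69%


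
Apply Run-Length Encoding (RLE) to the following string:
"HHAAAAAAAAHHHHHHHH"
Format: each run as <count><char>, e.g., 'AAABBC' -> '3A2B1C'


Scanning runs left to right:
  i=0: run of 'H' x 2 -> '2H'
  i=2: run of 'A' x 8 -> '8A'
  i=10: run of 'H' x 8 -> '8H'

RLE = 2H8A8H


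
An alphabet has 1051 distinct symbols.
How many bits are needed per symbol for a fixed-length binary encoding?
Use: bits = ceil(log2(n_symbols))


log2(1051) = 10.0375
Bracket: 2^10 = 1024 < 1051 <= 2^11 = 2048
So ceil(log2(1051)) = 11

bits = ceil(log2(1051)) = ceil(10.0375) = 11 bits


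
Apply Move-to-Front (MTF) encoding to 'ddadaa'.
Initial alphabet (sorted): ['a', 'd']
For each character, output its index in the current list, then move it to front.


MTF encoding:
'd': index 1 in ['a', 'd'] -> ['d', 'a']
'd': index 0 in ['d', 'a'] -> ['d', 'a']
'a': index 1 in ['d', 'a'] -> ['a', 'd']
'd': index 1 in ['a', 'd'] -> ['d', 'a']
'a': index 1 in ['d', 'a'] -> ['a', 'd']
'a': index 0 in ['a', 'd'] -> ['a', 'd']


Output: [1, 0, 1, 1, 1, 0]


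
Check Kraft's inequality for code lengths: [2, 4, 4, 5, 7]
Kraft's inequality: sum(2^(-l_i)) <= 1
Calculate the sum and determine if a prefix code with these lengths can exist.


Sum = 2^(-2) + 2^(-4) + 2^(-4) + 2^(-5) + 2^(-7)
    = 0.25 + 0.0625 + 0.0625 + 0.03125 + 0.0078125
    = 53/128 = 0.4140625
Since 0.4140625 <= 1, Kraft's inequality IS satisfied.
A prefix code with these lengths CAN exist.

Kraft sum = 0.4140625. Satisfied.


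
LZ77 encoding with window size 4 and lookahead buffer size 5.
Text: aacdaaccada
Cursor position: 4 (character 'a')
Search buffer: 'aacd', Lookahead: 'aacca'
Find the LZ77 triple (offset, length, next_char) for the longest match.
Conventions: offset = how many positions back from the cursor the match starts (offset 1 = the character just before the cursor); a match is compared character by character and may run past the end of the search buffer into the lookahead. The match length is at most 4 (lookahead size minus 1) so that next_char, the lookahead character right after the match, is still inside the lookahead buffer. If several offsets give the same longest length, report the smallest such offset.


Try each offset into the search buffer:
  offset=1 (pos 3, char 'd'): match length 0
  offset=2 (pos 2, char 'c'): match length 0
  offset=3 (pos 1, char 'a'): match length 1
  offset=4 (pos 0, char 'a'): match length 3
Longest match has length 3 at offset 4.
next_char = character at position 4 + 3 = 7 -> 'c'

Best match: offset=4, length=3 (matching 'aac' starting at position 0)
LZ77 triple: (4, 3, 'c')


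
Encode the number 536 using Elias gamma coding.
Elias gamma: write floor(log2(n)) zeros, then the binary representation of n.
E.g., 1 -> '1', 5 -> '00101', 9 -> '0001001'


num_bits = floor(log2(536)) + 1 = 10
leading_zeros = num_bits - 1 = 9
binary(536) = 1000011000

Elias gamma(536) = '000000000' + '1000011000' = 0000000001000011000 (19 bits)


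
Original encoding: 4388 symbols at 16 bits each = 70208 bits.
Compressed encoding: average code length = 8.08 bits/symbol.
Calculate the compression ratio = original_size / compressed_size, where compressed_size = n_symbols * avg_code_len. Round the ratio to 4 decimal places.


original_size = n_symbols * orig_bits = 4388 * 16 = 70208 bits
compressed_size = n_symbols * avg_code_len = 4388 * 8.08 = 35455.04 bits
ratio = original_size / compressed_size = 70208 / 35455.04 = 1.9802

Compression ratio = 1.9802


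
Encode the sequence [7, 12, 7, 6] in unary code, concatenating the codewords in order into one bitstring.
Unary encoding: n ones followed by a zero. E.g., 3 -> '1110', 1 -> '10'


Encode each number as n ones followed by a terminating 0:
  7 -> 11111110 (8 bits)
  12 -> 1111111111110 (13 bits)
  7 -> 11111110 (8 bits)
  6 -> 1111110 (7 bits)
Total length = 8 + 13 + 8 + 7 = 36 bits.

Unary([7, 12, 7, 6]) = 111111101111111111110111111101111110 (36 bits)


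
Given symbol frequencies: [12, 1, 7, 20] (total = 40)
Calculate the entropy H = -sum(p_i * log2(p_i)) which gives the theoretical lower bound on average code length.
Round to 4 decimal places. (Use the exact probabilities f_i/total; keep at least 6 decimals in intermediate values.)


Per-symbol terms -p_i * log2(p_i) with p_i = f_i/40:
  p = 12/40 = 0.300000: log2(p) = -1.736966, -p*log2(p) = 0.521090
  p = 1/40 = 0.025000: log2(p) = -5.321928, -p*log2(p) = 0.133048
  p = 7/40 = 0.175000: log2(p) = -2.514573, -p*log2(p) = 0.440050
  p = 20/40 = 0.500000: log2(p) = -1.000000, -p*log2(p) = 0.500000
H = 0.521090 + 0.133048 + 0.440050 + 0.500000 = 1.594188

H = 1.5942 bits/symbol


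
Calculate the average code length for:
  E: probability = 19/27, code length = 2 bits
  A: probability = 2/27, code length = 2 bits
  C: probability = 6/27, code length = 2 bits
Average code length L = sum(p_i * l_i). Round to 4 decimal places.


Weighted contributions p_i * l_i:
  E: (19/27) * 2 = 38/27
  A: (2/27) * 2 = 4/27
  C: (6/27) * 2 = 12/27
Sum = (38 + 4 + 12)/27 = 54/27

L = 54/27 = 2.0000 bits/symbol


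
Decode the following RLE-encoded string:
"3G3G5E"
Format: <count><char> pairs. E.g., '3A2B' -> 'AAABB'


Expanding each <count><char> pair:
  3G -> 'GGG'
  3G -> 'GGG'
  5E -> 'EEEEE'

Decoded = GGGGGGEEEEE


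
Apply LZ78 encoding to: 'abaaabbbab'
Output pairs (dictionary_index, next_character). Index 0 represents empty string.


LZ78 encoding steps:
Dictionary: {0: ''}
Step 1: w='' (idx 0), next='a' -> output (0, 'a'), add 'a' as idx 1
Step 2: w='' (idx 0), next='b' -> output (0, 'b'), add 'b' as idx 2
Step 3: w='a' (idx 1), next='a' -> output (1, 'a'), add 'aa' as idx 3
Step 4: w='a' (idx 1), next='b' -> output (1, 'b'), add 'ab' as idx 4
Step 5: w='b' (idx 2), next='b' -> output (2, 'b'), add 'bb' as idx 5
Step 6: w='ab' (idx 4), end of input -> output (4, '')


Encoded: [(0, 'a'), (0, 'b'), (1, 'a'), (1, 'b'), (2, 'b'), (4, '')]


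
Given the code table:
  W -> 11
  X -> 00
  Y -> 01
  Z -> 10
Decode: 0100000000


Decoding:
01 -> Y
00 -> X
00 -> X
00 -> X
00 -> X


Result: YXXXX


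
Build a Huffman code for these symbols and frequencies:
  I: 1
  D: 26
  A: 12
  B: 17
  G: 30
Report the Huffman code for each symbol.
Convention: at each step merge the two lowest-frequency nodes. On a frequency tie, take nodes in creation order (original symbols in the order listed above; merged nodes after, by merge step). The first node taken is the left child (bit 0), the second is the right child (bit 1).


Huffman tree construction:
Step 1: Merge I(1) + A(12) = 13
Step 2: Merge (I+A)(13) + B(17) = 30
Step 3: Merge D(26) + G(30) = 56
Step 4: Merge ((I+A)+B)(30) + (D+G)(56) = 86
Read each symbol's code off the tree from the root (left child = 0, right child = 1).

Codes:
  I: 000 (length 3)
  D: 10 (length 2)
  A: 001 (length 3)
  B: 01 (length 2)
  G: 11 (length 2)
Average code length: 185/86 = 2.1512 bits/symbol
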